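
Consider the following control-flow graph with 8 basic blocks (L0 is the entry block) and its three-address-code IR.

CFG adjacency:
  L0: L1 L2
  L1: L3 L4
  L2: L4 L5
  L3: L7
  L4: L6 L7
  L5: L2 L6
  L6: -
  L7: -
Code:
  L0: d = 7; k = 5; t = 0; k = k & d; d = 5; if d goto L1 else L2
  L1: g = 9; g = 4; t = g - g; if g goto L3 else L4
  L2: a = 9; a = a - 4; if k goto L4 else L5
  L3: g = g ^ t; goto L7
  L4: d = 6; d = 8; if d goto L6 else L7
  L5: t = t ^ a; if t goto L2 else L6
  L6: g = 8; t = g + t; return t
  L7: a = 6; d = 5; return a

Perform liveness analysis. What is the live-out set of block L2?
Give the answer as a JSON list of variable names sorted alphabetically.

def/use:
  L0: {d,k,t} / ∅
  L1: {g,t} / ∅
  L2: {a} / {k}
  L3: {g} / {g,t}
  L4: {d} / ∅
  L5: {t} / {a,t}
  L6: {g,t} / {t}
  L7: {a,d} / ∅

Live sets:
  live L0: ∅→{k,t}
  live L1: ∅→{g,t}
  live L2: {k,t}→{a,k,t}
  live L3: {g,t}→∅
  live L4: {t}→{t}
  live L5: {a,k,t}→{k,t}
  live L6: {t}→∅
  live L7: ∅→∅

live-out(L2) = ["a", "k", "t"]

Answer: ["a", "k", "t"]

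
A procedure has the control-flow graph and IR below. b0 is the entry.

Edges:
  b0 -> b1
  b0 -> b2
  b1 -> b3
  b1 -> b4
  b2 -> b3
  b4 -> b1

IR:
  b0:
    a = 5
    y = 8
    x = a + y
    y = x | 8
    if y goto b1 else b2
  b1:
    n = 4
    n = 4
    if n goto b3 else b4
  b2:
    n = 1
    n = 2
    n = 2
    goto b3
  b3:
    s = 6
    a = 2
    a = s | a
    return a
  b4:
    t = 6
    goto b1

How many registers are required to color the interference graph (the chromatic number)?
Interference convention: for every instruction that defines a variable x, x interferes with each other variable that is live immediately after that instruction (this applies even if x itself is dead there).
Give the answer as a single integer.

def/use:
  b0: {a,x,y} / ∅
  b1: {n} / ∅
  b2: {n} / ∅
  b3: {a,s} / ∅
  b4: {t} / ∅

Backward fixpoint:
  live b0: ∅→∅
  live b1: ∅→∅
  live b2: ∅→∅
  live b3: ∅→∅
  live b4: ∅→∅

Interfere edges:
  a: {s,y}
  n: ∅
  s: {a}
  t: ∅
  x: ∅
  y: {a}

Chromatic number:
  lower bound: {a,s} mutually conflict ⇒ χ ≥ 2
  assign a→r0 n→r0 s→r1 t→r0 x→r0 y→r1 — no edge inside a register ⇒ χ ≤ 2
  χ = 2

Answer: 2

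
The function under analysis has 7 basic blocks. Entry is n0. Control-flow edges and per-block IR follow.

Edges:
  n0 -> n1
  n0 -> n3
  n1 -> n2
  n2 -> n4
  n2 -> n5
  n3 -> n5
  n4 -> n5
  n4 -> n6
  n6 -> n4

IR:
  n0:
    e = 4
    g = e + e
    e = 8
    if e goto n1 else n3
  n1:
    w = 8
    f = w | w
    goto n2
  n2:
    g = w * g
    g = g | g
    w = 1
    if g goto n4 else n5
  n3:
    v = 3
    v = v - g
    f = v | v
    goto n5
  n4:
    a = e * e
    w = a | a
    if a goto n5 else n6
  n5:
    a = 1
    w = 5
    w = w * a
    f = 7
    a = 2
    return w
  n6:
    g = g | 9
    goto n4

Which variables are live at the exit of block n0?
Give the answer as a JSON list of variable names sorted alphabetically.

Answer: ["e", "g"]

Analysis:
Per-block:
  n0: {e,g} / ∅
  n1: {f,w} / ∅
  n2: {g,w} / {g,w}
  n3: {f,v} / {g}
  n4: {a,w} / {e}
  n5: {a,f,w} / ∅
  n6: {g} / {g}

Live sets:
  n0: in=∅ out={e,g}
  n1: in={e,g} out={e,g,w}
  n2: in={e,g,w} out={e,g}
  n3: in={g} out=∅
  n4: in={e,g} out={e,g}
  n5: in=∅ out=∅
  n6: in={e,g} out={e,g}

live-out(n0) = ["e", "g"]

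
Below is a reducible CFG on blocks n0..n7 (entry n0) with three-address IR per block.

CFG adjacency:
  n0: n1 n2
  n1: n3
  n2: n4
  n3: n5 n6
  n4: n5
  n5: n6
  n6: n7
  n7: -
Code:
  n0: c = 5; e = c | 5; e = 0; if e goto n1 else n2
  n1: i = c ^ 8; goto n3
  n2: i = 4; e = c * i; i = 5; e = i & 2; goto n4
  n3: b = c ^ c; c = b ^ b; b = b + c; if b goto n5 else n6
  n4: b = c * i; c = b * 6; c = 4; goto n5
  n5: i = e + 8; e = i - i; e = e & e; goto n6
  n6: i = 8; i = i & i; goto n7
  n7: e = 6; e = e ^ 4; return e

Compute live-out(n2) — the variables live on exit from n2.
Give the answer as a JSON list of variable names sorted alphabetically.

Answer: ["c", "e", "i"]

Working:
def/use:
  n0: def={c,e} ue=∅
  n1: def={i} ue={c}
  n2: def={e,i} ue={c}
  n3: def={b,c} ue={c}
  n4: def={b,c} ue={c,i}
  n5: def={e,i} ue={e}
  n6: def={i} ue=∅
  n7: def={e} ue=∅

Backward fixpoint:
  live n0: ∅→{c,e}
  live n1: {c,e}→{c,e}
  live n2: {c}→{c,e,i}
  live n3: {c,e}→{e}
  live n4: {c,e,i}→{e}
  live n5: {e}→∅
  live n6: ∅→∅
  live n7: ∅→∅

live-out(n2) = ["c", "e", "i"]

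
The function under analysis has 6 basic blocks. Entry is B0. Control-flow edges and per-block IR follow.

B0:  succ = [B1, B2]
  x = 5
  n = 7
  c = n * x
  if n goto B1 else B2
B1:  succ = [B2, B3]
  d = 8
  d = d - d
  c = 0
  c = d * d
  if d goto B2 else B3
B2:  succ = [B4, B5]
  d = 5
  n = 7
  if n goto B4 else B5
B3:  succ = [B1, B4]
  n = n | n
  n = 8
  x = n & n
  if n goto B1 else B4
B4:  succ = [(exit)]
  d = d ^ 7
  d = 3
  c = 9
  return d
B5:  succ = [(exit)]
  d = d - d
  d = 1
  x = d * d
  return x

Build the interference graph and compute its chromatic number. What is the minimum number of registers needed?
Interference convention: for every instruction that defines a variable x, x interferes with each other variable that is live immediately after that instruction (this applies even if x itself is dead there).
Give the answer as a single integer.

Answer: 3

Working:
Per-block:
  B0: def={c,n,x} ue=∅
  B1: def={c,d} ue=∅
  B2: def={d,n} ue=∅
  B3: def={n,x} ue={n}
  B4: def={c,d} ue={d}
  B5: def={d,x} ue={d}

Backward fixpoint:
  B0 li=∅ lo={n}
  B1 li={n} lo={d,n}
  B2 li=∅ lo={d}
  B3 li={d,n} lo={d,n}
  B4 li={d} lo=∅
  B5 li={d} lo=∅

Interference:
  c↔{d,n}
  d↔{c,n,x}
  n↔{c,d,x}
  x↔{d,n}

Registers:
  lower bound: {c,d,n} mutually conflict ⇒ χ ≥ 3
  3-colouring: r0={d}  r1={n}  r2={c,x}
  χ = 3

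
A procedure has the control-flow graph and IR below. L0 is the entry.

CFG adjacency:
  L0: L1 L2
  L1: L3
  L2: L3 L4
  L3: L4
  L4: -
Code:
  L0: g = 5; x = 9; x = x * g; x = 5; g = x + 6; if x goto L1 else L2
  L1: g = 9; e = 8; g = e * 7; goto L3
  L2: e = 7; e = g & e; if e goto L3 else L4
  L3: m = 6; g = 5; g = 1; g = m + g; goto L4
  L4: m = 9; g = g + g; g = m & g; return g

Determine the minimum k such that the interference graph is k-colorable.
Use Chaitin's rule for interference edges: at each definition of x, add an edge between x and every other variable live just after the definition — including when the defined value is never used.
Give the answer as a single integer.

def/use:
  L0: {g,x} / ∅
  L1: {e,g} / ∅
  L2: {e} / {g}
  L3: {g,m} / ∅
  L4: {g,m} / {g}

Live sets:
  L0: in=∅ out={g}
  L1: in=∅ out=∅
  L2: in={g} out={g}
  L3: in=∅ out={g}
  L4: in={g} out=∅

Interfere edges:
  e↔{g}
  g↔{e,m,x}
  m↔{g}
  x↔{g}

Colouring:
  lower bound: {e,g} mutually conflict ⇒ χ ≥ 2
  assign e→R1 g→R0 m→R1 x→R1 — no edge inside a register ⇒ χ ≤ 2
  χ = 2

Answer: 2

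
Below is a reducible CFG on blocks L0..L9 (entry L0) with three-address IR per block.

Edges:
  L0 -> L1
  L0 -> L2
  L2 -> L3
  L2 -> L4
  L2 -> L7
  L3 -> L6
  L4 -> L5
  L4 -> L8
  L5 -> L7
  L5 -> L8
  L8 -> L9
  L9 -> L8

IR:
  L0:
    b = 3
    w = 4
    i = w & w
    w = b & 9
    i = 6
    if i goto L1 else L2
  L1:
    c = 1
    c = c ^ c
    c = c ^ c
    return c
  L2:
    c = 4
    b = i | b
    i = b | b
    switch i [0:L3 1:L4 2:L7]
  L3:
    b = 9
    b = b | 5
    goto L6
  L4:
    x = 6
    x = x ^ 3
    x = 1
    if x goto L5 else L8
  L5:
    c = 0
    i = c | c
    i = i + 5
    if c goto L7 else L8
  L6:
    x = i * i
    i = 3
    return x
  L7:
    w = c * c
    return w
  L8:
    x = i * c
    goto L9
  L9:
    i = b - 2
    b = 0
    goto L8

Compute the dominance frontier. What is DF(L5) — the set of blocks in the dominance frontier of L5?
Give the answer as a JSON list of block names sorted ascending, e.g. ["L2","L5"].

Answer: ["L7", "L8"]

Analysis:
idom tree: L1←L0 L2←L0 L3←L2 L4←L2 L5←L4 L6←L3 L7←L2 L8←L4 L9←L8
Join-block Dom:
  L7: preds {L2,L5}: {L0,L2} ∩ {L0,L2,L4,L5} = {L0,L2}; idom=L2
  L8: preds {L4,L5,L9}: {L0,L2,L4} ∩ {L0,L2,L4,L5} ∩ {L0,L2,L4,L8,L9} = {L0,L2,L4}; idom=L4

Frontier:
  L7←L2: walk · to L2
  L7←L5: walk L5→L4 to L2
  L8←L4: walk · to L4
  L8←L5: walk L5 to L4
  L8←L9: walk L9→L8 to L4
  L0: DF=∅
  L1: DF=∅
  L2: DF=∅
  L3: DF=∅
  L4: DF={L7}
  L5: DF={L7,L8}
  L6: DF=∅
  L7: DF=∅
  L8: DF={L8}
  L9: DF={L8}

DF(L5) = ["L7", "L8"]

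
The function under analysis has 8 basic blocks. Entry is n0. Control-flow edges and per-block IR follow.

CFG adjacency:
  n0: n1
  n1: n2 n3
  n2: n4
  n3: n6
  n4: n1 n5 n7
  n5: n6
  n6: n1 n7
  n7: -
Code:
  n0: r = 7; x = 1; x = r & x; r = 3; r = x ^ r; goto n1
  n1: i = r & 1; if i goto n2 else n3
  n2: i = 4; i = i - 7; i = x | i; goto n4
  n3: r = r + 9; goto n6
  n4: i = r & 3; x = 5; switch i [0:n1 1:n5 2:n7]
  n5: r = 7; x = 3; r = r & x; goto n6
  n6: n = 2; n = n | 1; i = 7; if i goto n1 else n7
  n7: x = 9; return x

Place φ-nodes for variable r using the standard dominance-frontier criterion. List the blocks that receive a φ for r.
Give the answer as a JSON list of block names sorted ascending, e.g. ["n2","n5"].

idom tree: n1←n0 n2←n1 n3←n1 n4←n2 n5←n4 n6←n1 n7←n1
Join-block Dom:
  n1: preds {n0,n4,n6}: {n0} ∩ {n0,n1,n2,n4} ∩ {n0,n1,n6} = {n0}; idom=n0
  n6: preds {n3,n5}: {n0,n1,n3} ∩ {n0,n1,n2,n4,n5} = {n0,n1}; idom=n1
  n7: preds {n4,n6}: {n0,n1,n2,n4} ∩ {n0,n1,n6} = {n0,n1}; idom=n1

DF derivation:
  join n1 pred n0: · stop@n0
  join n1 pred n4: n4→n2→n1 stop@n0
  join n1 pred n6: n6→n1 stop@n0
  join n6 pred n3: n3 stop@n1
  join n6 pred n5: n5→n4→n2 stop@n1
  join n7 pred n4: n4→n2 stop@n1
  join n7 pred n6: n6 stop@n1
  DF(n0)=∅
  DF(n1)={n1}
  DF(n2)={n1,n6,n7}
  DF(n3)={n6}
  DF(n4)={n1,n6,n7}
  DF(n5)={n6}
  DF(n6)={n1,n7}
  DF(n7)=∅

φ for r: defs {n0,n3,n5}
  DF⁺ = {n1,n6,n7}

Answer: ["n1", "n6", "n7"]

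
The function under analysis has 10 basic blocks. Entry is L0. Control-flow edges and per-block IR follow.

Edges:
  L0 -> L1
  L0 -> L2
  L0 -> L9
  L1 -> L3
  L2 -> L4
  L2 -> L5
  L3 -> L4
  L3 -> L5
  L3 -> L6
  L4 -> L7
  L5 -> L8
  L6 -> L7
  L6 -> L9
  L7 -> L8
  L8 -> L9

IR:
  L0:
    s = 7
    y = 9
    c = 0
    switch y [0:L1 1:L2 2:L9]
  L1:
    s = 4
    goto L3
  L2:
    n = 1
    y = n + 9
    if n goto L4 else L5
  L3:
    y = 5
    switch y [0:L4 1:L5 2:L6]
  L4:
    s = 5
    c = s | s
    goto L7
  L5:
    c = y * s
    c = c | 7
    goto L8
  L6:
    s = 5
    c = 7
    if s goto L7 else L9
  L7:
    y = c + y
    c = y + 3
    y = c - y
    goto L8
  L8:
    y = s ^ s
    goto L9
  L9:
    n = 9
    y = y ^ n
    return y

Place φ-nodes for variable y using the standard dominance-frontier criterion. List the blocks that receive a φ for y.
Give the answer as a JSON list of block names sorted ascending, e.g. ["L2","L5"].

Answer: ["L4", "L5", "L7", "L8", "L9"]

Working:
idom tree: L1←L0 L2←L0 L3←L1 L4←L0 L5←L0 L6←L3 L7←L0 L8←L0 L9←L0
Dom at joins:
  L4: preds {L2,L3}: {L0,L2} ∩ {L0,L1,L3} = {L0}; idom=L0
  L5: preds {L2,L3}: {L0,L2} ∩ {L0,L1,L3} = {L0}; idom=L0
  L7: preds {L4,L6}: {L0,L4} ∩ {L0,L1,L3,L6} = {L0}; idom=L0
  L8: preds {L5,L7}: {L0,L5} ∩ {L0,L7} = {L0}; idom=L0
  L9: preds {L0,L6,L8}: {L0} ∩ {L0,L1,L3,L6} ∩ {L0,L8} = {L0}; idom=L0

DF walk-up:
  L4←L2: walk L2 to L0
  L4←L3: walk L3→L1 to L0
  L5←L2: walk L2 to L0
  L5←L3: walk L3→L1 to L0
  L7←L4: walk L4 to L0
  L7←L6: walk L6→L3→L1 to L0
  L8←L5: walk L5 to L0
  L8←L7: walk L7 to L0
  L9←L0: walk · to L0
  L9←L6: walk L6→L3→L1 to L0
  L9←L8: walk L8 to L0
  L0: DF=∅
  L1: DF={L4,L5,L7,L9}
  L2: DF={L4,L5}
  L3: DF={L4,L5,L7,L9}
  L4: DF={L7}
  L5: DF={L8}
  L6: DF={L7,L9}
  L7: DF={L8}
  L8: DF={L9}
  L9: DF=∅

φ for y: defs {L0,L2,L3,L7,L8,L9}
  DF⁺ = {L4,L5,L7,L8,L9}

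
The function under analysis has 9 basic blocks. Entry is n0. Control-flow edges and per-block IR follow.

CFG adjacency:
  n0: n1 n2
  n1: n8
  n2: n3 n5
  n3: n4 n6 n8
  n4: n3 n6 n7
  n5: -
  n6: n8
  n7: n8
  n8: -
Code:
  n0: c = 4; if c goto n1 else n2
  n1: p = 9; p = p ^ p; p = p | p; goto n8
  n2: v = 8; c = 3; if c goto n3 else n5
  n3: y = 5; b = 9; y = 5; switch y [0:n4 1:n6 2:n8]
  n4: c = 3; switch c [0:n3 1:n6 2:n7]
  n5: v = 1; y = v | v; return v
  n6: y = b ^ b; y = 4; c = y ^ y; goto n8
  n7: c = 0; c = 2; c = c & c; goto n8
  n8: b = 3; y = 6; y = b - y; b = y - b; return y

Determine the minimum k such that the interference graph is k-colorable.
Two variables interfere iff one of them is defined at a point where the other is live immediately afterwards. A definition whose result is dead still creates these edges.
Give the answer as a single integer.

Block summaries:
  n0: def={c} ue=∅
  n1: def={p} ue=∅
  n2: def={c,v} ue=∅
  n3: def={b,y} ue=∅
  n4: def={c} ue=∅
  n5: def={v,y} ue=∅
  n6: def={c,y} ue={b}
  n7: def={c} ue=∅
  n8: def={b,y} ue=∅

Live sets:
  n0: in=∅ out=∅
  n1: in=∅ out=∅
  n2: in=∅ out=∅
  n3: in=∅ out={b}
  n4: in={b} out={b}
  n5: in=∅ out=∅
  n6: in={b} out=∅
  n7: in=∅ out=∅
  n8: in=∅ out=∅

Conflict graph:
  b↔{c,y}
  c↔{b}
  p↔∅
  v↔{y}
  y↔{b,v}

Registers:
  clique {b,c} ⇒ need ≥ 2
  2-colouring: r0={b,p,v}  r1={c,y}
  χ = 2

Answer: 2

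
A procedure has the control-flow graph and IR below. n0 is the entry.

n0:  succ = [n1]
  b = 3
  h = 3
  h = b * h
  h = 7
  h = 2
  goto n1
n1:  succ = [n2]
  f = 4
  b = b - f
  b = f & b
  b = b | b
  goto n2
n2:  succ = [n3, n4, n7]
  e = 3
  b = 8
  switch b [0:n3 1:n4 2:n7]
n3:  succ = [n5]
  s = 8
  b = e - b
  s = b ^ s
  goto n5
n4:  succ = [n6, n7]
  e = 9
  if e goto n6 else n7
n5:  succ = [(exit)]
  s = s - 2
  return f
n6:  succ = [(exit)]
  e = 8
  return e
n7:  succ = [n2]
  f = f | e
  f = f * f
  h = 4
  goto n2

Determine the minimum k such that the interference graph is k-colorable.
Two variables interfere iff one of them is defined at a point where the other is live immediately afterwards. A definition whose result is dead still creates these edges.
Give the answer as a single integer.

Answer: 4

Working:
def/use:
  n0: def={b,h} ue=∅
  n1: def={b,f} ue={b}
  n2: def={b,e} ue=∅
  n3: def={b,s} ue={b,e}
  n4: def={e} ue=∅
  n5: def={s} ue={f,s}
  n6: def={e} ue=∅
  n7: def={f,h} ue={e,f}

Live sets:
  live n0: ∅→{b}
  live n1: {b}→{f}
  live n2: {f}→{b,e,f}
  live n3: {b,e,f}→{f,s}
  live n4: {f}→{e,f}
  live n5: {f,s}→∅
  live n6: ∅→∅
  live n7: {e,f}→{f}

Conflict graph:
  b — {e,f,h,s}
  e — {b,f,s}
  f — {b,e,h,s}
  h — {b,f}
  s — {b,e,f}

Chromatic number:
  lower bound: {b,e,f,s} mutually conflict ⇒ χ ≥ 4
  4-colouring: c0={b}  c1={f}  c2={e,h}  c3={s}
  χ = 4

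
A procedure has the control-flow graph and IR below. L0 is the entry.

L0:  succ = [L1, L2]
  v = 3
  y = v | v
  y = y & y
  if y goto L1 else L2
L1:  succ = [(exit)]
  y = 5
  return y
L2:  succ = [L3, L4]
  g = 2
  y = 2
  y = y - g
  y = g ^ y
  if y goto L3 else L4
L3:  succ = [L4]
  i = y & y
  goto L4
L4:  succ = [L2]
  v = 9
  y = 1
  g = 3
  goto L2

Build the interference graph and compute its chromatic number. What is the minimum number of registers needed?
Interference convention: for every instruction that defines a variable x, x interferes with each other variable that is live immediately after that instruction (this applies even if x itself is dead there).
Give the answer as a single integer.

def/use:
  L0 def {v,y} use ∅
  L1 def {y} use ∅
  L2 def {g,y} use ∅
  L3 def {i} use {y}
  L4 def {g,v,y} use ∅

Liveness:
  L0: in=∅ out=∅
  L1: in=∅ out=∅
  L2: in=∅ out={y}
  L3: in={y} out=∅
  L4: in=∅ out=∅

Interfere edges:
  g — {y}
  i — ∅
  v — ∅
  y — {g}

Registers:
  {g,y} pairwise interfere (2-clique) ⇒ χ ≥ 2
  assign g→r0 i→r0 v→r0 y→r1 — no edge inside a register ⇒ χ ≤ 2
  χ = 2

Answer: 2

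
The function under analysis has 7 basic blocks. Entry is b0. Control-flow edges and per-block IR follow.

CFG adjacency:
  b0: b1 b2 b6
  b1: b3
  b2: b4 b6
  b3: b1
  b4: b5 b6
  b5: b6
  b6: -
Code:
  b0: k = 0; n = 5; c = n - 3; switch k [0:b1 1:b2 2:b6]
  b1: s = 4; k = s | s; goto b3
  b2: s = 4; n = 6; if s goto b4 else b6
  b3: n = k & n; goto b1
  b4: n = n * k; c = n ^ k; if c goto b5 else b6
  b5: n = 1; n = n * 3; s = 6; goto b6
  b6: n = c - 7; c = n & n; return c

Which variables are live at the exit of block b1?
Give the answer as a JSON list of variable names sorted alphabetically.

def/use:
  b0: def={c,k,n} ue=∅
  b1: def={k,s} ue=∅
  b2: def={n,s} ue=∅
  b3: def={n} ue={k,n}
  b4: def={c,n} ue={k,n}
  b5: def={n,s} ue=∅
  b6: def={c,n} ue={c}

Liveness:
  b0 li=∅ lo={c,k,n}
  b1 li={n} lo={k,n}
  b2 li={c,k} lo={c,k,n}
  b3 li={k,n} lo={n}
  b4 li={k,n} lo={c}
  b5 li={c} lo={c}
  b6 li={c} lo=∅

live-out(b1) = ["k", "n"]

Answer: ["k", "n"]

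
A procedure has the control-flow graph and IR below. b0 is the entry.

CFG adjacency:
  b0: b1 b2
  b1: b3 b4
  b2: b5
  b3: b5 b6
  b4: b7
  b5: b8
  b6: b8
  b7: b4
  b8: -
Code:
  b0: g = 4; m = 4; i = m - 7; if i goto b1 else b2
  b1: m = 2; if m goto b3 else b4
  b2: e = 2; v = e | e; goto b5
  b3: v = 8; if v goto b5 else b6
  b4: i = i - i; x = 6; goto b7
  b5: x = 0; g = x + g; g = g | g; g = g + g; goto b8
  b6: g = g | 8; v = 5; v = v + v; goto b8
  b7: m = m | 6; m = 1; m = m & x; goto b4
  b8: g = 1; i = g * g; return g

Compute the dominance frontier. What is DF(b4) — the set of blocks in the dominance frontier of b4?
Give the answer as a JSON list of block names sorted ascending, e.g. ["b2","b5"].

idom tree: b1←b0 b2←b0 b3←b1 b4←b1 b5←b0 b6←b3 b7←b4 b8←b0
Dom at joins:
  b4: preds {b1,b7}: {b0,b1} ∩ {b0,b1,b4,b7} = {b0,b1}; idom=b1
  b5: preds {b2,b3}: {b0,b2} ∩ {b0,b1,b3} = {b0}; idom=b0
  b8: preds {b5,b6}: {b0,b5} ∩ {b0,b1,b3,b6} = {b0}; idom=b0

Frontier:
  b4←b1: walk · to b1
  b4←b7: walk b7→b4 to b1
  b5←b2: walk b2 to b0
  b5←b3: walk b3→b1 to b0
  b8←b5: walk b5 to b0
  b8←b6: walk b6→b3→b1 to b0
  b0 → ∅
  b1 → {b5,b8}
  b2 → {b5}
  b3 → {b5,b8}
  b4 → {b4}
  b5 → {b8}
  b6 → {b8}
  b7 → {b4}
  b8 → ∅

DF(b4) = ["b4"]

Answer: ["b4"]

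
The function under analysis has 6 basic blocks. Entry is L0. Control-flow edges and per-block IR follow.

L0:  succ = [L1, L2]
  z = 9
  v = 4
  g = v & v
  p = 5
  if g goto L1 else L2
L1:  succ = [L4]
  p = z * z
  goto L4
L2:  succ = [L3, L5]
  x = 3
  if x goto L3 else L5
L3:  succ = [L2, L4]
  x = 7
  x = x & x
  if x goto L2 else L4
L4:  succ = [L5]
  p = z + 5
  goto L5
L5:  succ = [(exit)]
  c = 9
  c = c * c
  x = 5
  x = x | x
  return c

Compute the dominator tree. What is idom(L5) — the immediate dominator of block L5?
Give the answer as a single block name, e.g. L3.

idom tree: L1←L0 L2←L0 L3←L2 L4←L0 L5←L0
Dom at joins:
  L2: preds {L0,L3}: {L0} ∩ {L0,L2,L3} = {L0}; idom=L0
  L4: preds {L1,L3}: {L0,L1} ∩ {L0,L2,L3} = {L0}; idom=L0
  L5: preds {L2,L4}: {L0,L2} ∩ {L0,L4} = {L0}; idom=L0

idom(L5) = L0

Answer: L0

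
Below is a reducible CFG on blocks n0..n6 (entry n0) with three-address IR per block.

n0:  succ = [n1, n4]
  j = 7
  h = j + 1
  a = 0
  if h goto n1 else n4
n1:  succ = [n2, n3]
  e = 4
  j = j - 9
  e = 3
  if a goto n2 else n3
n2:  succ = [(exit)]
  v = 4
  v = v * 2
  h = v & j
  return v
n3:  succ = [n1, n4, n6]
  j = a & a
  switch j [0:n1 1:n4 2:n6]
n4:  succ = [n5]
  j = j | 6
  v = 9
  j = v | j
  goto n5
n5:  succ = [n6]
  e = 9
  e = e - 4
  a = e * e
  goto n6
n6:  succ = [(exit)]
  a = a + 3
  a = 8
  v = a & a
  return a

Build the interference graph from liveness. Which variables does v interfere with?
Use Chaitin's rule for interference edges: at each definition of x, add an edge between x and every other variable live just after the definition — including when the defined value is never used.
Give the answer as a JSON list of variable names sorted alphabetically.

Answer: ["a", "h", "j"]

Working:
Per-block:
  n0: def={a,h,j} ue=∅
  n1: def={e,j} ue={a,j}
  n2: def={h,v} ue={j}
  n3: def={j} ue={a}
  n4: def={j,v} ue={j}
  n5: def={a,e} ue=∅
  n6: def={a,v} ue={a}

Live sets:
  live n0: ∅→{a,j}
  live n1: {a,j}→{a,j}
  live n2: {j}→∅
  live n3: {a}→{a,j}
  live n4: {j}→∅
  live n5: ∅→{a}
  live n6: {a}→∅

Interfere edges:
  a↔{e,h,j,v}
  e↔{a,j}
  h↔{a,j,v}
  j↔{a,e,h,v}
  v↔{a,h,j}

N(v) = ["a", "h", "j"]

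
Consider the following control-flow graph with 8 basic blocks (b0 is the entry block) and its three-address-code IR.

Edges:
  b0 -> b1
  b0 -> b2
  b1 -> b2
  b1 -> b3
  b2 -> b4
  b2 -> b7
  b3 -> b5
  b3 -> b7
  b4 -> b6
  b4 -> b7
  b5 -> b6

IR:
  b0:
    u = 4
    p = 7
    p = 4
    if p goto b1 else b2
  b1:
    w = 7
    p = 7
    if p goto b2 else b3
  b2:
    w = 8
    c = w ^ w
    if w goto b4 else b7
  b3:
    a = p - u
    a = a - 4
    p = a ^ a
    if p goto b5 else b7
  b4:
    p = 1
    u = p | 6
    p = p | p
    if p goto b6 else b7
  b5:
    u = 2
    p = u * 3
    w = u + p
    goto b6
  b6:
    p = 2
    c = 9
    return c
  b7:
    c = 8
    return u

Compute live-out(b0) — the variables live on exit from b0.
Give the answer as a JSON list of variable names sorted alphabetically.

Block summaries:
  b0 def {p,u} use ∅
  b1 def {p,w} use ∅
  b2 def {c,w} use ∅
  b3 def {a,p} use {p,u}
  b4 def {p,u} use ∅
  b5 def {p,u,w} use ∅
  b6 def {c,p} use ∅
  b7 def {c} use {u}

Live sets:
  b0 li=∅ lo={u}
  b1 li={u} lo={p,u}
  b2 li={u} lo={u}
  b3 li={p,u} lo={u}
  b4 li=∅ lo={u}
  b5 li=∅ lo=∅
  b6 li=∅ lo=∅
  b7 li={u} lo=∅

live-out(b0) = ["u"]

Answer: ["u"]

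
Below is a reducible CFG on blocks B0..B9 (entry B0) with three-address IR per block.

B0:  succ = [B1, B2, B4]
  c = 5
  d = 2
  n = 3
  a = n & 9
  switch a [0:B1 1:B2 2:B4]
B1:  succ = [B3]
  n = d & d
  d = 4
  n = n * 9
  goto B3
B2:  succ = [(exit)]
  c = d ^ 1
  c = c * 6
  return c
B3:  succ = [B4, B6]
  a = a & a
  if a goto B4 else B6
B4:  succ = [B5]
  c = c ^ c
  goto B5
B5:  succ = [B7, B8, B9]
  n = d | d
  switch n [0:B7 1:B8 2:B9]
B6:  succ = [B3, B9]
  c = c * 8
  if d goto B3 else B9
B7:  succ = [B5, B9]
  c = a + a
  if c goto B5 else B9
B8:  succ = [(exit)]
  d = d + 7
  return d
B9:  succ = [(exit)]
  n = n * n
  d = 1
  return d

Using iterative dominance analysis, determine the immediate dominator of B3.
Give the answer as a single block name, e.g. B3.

idom tree: B1←B0 B2←B0 B3←B1 B4←B0 B5←B4 B6←B3 B7←B5 B8←B5 B9←B0
Join-block Dom:
  B3: preds {B1,B6}: {B0,B1} ∩ {B0,B1,B3,B6} = {B0,B1}; idom=B1
  B4: preds {B0,B3}: {B0} ∩ {B0,B1,B3} = {B0}; idom=B0
  B5: preds {B4,B7}: {B0,B4} ∩ {B0,B4,B5,B7} = {B0,B4}; idom=B4
  B9: preds {B5,B6,B7}: {B0,B4,B5} ∩ {B0,B1,B3,B6} ∩ {B0,B4,B5,B7} = {B0}; idom=B0

idom(B3) = B1

Answer: B1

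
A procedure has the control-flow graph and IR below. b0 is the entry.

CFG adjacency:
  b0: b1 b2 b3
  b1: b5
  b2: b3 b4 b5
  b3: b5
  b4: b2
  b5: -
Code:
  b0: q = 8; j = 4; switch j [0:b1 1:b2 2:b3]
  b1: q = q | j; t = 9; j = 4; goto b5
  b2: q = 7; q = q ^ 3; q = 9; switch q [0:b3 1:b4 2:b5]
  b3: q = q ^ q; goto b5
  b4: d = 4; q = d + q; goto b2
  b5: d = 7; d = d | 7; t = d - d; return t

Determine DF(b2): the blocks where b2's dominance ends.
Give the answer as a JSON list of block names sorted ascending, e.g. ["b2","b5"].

idom tree: b1←b0 b2←b0 b3←b0 b4←b2 b5←b0
Dom at joins:
  b2: preds {b0,b4}: {b0} ∩ {b0,b2,b4} = {b0}; idom=b0
  b3: preds {b0,b2}: {b0} ∩ {b0,b2} = {b0}; idom=b0
  b5: preds {b1,b2,b3}: {b0,b1} ∩ {b0,b2} ∩ {b0,b3} = {b0}; idom=b0

Frontier:
  b2←b0: walk · to b0
  b2←b4: walk b4→b2 to b0
  b3←b0: walk · to b0
  b3←b2: walk b2 to b0
  b5←b1: walk b1 to b0
  b5←b2: walk b2 to b0
  b5←b3: walk b3 to b0
  DF(b0)=∅
  DF(b1)={b5}
  DF(b2)={b2,b3,b5}
  DF(b3)={b5}
  DF(b4)={b2}
  DF(b5)=∅

DF(b2) = ["b2", "b3", "b5"]

Answer: ["b2", "b3", "b5"]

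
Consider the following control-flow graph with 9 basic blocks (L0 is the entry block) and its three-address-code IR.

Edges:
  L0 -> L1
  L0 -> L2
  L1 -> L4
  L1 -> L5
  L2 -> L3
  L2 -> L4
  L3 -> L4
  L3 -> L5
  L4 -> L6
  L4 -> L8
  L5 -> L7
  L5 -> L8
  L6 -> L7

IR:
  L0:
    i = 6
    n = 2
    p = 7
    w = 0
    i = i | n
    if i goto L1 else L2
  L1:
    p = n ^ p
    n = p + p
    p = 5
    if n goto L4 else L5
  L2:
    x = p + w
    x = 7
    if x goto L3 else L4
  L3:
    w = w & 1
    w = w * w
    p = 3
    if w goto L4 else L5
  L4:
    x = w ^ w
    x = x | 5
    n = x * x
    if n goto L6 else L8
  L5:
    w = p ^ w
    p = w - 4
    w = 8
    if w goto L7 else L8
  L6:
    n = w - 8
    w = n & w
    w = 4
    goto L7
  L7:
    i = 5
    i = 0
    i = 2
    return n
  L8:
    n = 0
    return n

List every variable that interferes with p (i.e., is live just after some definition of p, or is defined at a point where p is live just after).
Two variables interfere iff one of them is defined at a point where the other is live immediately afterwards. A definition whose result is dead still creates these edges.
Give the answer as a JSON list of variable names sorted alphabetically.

Answer: ["i", "n", "w"]

Working:
Block summaries:
  L0: {i,n,p,w} / ∅
  L1: {n,p} / {n,p}
  L2: {x} / {p,w}
  L3: {p,w} / {w}
  L4: {n,x} / {w}
  L5: {p,w} / {p,w}
  L6: {n,w} / {w}
  L7: {i} / {n}
  L8: {n} / ∅

Liveness:
  L0: in=∅ out={n,p,w}
  L1: in={n,p,w} out={n,p,w}
  L2: in={n,p,w} out={n,w}
  L3: in={n,w} out={n,p,w}
  L4: in={w} out={w}
  L5: in={n,p,w} out={n}
  L6: in={w} out={n}
  L7: in={n} out=∅
  L8: in=∅ out=∅

Interference:
  i: {n,p,w}
  n: {i,p,w,x}
  p: {i,n,w}
  w: {i,n,p,x}
  x: {n,w}

N(p) = ["i", "n", "w"]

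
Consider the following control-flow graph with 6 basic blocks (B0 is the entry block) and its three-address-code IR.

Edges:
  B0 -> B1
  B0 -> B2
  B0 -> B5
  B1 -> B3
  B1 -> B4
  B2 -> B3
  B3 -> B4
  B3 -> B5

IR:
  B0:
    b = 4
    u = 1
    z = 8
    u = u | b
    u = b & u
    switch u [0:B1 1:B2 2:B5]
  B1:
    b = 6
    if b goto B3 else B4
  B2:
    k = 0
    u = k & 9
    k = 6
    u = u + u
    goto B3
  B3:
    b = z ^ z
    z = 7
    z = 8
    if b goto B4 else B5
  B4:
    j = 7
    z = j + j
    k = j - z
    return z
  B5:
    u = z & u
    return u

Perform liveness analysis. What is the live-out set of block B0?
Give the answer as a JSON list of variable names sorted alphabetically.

Per-block:
  B0: def={b,u,z} ue=∅
  B1: def={b} ue=∅
  B2: def={k,u} ue=∅
  B3: def={b,z} ue={z}
  B4: def={j,k,z} ue=∅
  B5: def={u} ue={u,z}

Live sets:
  B0 li=∅ lo={u,z}
  B1 li={u,z} lo={u,z}
  B2 li={z} lo={u,z}
  B3 li={u,z} lo={u,z}
  B4 li=∅ lo=∅
  B5 li={u,z} lo=∅

live-out(B0) = ["u", "z"]

Answer: ["u", "z"]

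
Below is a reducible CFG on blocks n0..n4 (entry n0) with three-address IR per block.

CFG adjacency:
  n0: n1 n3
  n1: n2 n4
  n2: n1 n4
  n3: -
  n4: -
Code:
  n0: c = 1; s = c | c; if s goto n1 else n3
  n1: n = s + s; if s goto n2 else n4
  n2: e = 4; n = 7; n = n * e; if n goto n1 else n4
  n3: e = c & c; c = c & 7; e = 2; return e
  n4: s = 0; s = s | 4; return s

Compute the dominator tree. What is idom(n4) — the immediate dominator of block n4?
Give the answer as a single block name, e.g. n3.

idom tree: n1←n0 n2←n1 n3←n0 n4←n1
Join-block Dom:
  n1: preds {n0,n2}: {n0} ∩ {n0,n1,n2} = {n0}; idom=n0
  n4: preds {n1,n2}: {n0,n1} ∩ {n0,n1,n2} = {n0,n1}; idom=n1

idom(n4) = n1

Answer: n1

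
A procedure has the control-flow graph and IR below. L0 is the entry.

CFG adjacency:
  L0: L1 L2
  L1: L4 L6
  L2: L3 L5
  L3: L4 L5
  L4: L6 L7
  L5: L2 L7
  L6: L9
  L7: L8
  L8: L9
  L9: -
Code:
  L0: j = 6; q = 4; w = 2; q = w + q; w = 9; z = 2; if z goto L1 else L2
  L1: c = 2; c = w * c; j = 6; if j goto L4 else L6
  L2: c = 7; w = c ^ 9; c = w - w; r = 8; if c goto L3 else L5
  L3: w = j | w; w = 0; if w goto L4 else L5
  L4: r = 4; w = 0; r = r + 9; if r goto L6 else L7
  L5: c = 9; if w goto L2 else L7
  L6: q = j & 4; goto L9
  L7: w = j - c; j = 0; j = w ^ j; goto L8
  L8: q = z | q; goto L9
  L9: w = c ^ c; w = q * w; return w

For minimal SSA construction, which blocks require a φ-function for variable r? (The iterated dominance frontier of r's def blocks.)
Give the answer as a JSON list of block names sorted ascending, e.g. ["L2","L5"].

Answer: ["L2", "L4", "L6", "L7", "L9"]

Working:
idom tree: L1←L0 L2←L0 L3←L2 L4←L0 L5←L2 L6←L0 L7←L0 L8←L7 L9←L0
Join-block Dom:
  L2: preds {L0,L5}: {L0} ∩ {L0,L2,L5} = {L0}; idom=L0
  L4: preds {L1,L3}: {L0,L1} ∩ {L0,L2,L3} = {L0}; idom=L0
  L5: preds {L2,L3}: {L0,L2} ∩ {L0,L2,L3} = {L0,L2}; idom=L2
  L6: preds {L1,L4}: {L0,L1} ∩ {L0,L4} = {L0}; idom=L0
  L7: preds {L4,L5}: {L0,L4} ∩ {L0,L2,L5} = {L0}; idom=L0
  L9: preds {L6,L8}: {L0,L6} ∩ {L0,L7,L8} = {L0}; idom=L0

Frontier:
  join L2 pred L0: · stop@L0
  join L2 pred L5: L5→L2 stop@L0
  join L4 pred L1: L1 stop@L0
  join L4 pred L3: L3→L2 stop@L0
  join L5 pred L2: · stop@L2
  join L5 pred L3: L3 stop@L2
  join L6 pred L1: L1 stop@L0
  join L6 pred L4: L4 stop@L0
  join L7 pred L4: L4 stop@L0
  join L7 pred L5: L5→L2 stop@L0
  join L9 pred L6: L6 stop@L0
  join L9 pred L8: L8→L7 stop@L0
  DF(L0)=∅
  DF(L1)={L4,L6}
  DF(L2)={L2,L4,L7}
  DF(L3)={L4,L5}
  DF(L4)={L6,L7}
  DF(L5)={L2,L7}
  DF(L6)={L9}
  DF(L7)={L9}
  DF(L8)={L9}
  DF(L9)=∅

φ for r: defs {L2,L4}
  DF⁺ = {L2,L4,L6,L7,L9}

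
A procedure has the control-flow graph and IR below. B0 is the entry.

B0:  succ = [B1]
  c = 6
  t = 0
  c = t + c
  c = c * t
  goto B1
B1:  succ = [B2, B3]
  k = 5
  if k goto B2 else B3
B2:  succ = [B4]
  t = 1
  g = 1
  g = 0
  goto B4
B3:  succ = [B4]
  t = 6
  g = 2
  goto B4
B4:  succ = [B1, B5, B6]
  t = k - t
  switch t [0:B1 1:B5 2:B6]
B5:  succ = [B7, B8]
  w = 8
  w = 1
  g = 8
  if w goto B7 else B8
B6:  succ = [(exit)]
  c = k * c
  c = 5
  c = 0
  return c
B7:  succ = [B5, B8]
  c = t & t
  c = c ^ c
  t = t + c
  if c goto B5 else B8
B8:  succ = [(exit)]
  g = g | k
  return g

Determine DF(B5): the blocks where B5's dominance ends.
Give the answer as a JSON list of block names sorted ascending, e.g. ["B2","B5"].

idom tree: B1←B0 B2←B1 B3←B1 B4←B1 B5←B4 B6←B4 B7←B5 B8←B5
Join-block Dom:
  B1: preds {B0,B4}: {B0} ∩ {B0,B1,B4} = {B0}; idom=B0
  B4: preds {B2,B3}: {B0,B1,B2} ∩ {B0,B1,B3} = {B0,B1}; idom=B1
  B5: preds {B4,B7}: {B0,B1,B4} ∩ {B0,B1,B4,B5,B7} = {B0,B1,B4}; idom=B4
  B8: preds {B5,B7}: {B0,B1,B4,B5} ∩ {B0,B1,B4,B5,B7} = {B0,B1,B4,B5}; idom=B5

DF walk-up:
  B1←B0: walk · to B0
  B1←B4: walk B4→B1 to B0
  B4←B2: walk B2 to B1
  B4←B3: walk B3 to B1
  B5←B4: walk · to B4
  B5←B7: walk B7→B5 to B4
  B8←B5: walk · to B5
  B8←B7: walk B7 to B5
  B0: DF=∅
  B1: DF={B1}
  B2: DF={B4}
  B3: DF={B4}
  B4: DF={B1}
  B5: DF={B5}
  B6: DF=∅
  B7: DF={B5,B8}
  B8: DF=∅

DF(B5) = ["B5"]

Answer: ["B5"]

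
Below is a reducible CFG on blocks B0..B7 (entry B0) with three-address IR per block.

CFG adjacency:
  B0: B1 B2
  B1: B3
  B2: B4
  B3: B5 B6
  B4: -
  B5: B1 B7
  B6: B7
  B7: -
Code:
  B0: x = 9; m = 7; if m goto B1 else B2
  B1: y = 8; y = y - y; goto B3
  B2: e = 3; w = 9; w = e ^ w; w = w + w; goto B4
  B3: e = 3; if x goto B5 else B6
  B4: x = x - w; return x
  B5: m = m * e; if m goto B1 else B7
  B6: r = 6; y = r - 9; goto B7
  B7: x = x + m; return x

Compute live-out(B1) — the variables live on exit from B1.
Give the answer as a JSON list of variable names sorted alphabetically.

Per-block:
  B0: {m,x} / ∅
  B1: {y} / ∅
  B2: {e,w} / ∅
  B3: {e} / {x}
  B4: {x} / {w,x}
  B5: {m} / {e,m}
  B6: {r,y} / ∅
  B7: {x} / {m,x}

Live sets:
  B0 li=∅ lo={m,x}
  B1 li={m,x} lo={m,x}
  B2 li={x} lo={w,x}
  B3 li={m,x} lo={e,m,x}
  B4 li={w,x} lo=∅
  B5 li={e,m,x} lo={m,x}
  B6 li={m,x} lo={m,x}
  B7 li={m,x} lo=∅

live-out(B1) = ["m", "x"]

Answer: ["m", "x"]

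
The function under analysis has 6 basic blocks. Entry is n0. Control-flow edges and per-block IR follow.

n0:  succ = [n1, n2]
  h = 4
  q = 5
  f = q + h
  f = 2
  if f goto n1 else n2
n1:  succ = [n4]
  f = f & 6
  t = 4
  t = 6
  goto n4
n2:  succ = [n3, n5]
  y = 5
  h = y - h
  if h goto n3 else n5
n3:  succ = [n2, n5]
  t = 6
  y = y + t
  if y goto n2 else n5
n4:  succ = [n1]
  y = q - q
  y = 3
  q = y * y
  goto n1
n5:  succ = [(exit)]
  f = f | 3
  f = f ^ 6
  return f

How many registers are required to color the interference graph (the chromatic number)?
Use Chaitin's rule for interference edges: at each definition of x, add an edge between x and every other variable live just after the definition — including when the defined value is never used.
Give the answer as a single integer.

Per-block:
  n0: def={f,h,q} ue=∅
  n1: def={f,t} ue={f}
  n2: def={h,y} ue={h}
  n3: def={t,y} ue={y}
  n4: def={q,y} ue={q}
  n5: def={f} ue={f}

Live sets:
  live n0: ∅→{f,h,q}
  live n1: {f,q}→{f,q}
  live n2: {f,h}→{f,h,y}
  live n3: {f,h,y}→{f,h}
  live n4: {f,q}→{f,q}
  live n5: {f}→∅

Interfere edges:
  f: {h,q,t,y}
  h: {f,q,t,y}
  q: {f,h,t}
  t: {f,h,q,y}
  y: {f,h,t}

Colouring:
  clique {f,h,q,t} ⇒ need ≥ 4
  assign f→R0 h→R1 q→R3 t→R2 y→R3 — no edge inside a register ⇒ χ ≤ 4
  χ = 4

Answer: 4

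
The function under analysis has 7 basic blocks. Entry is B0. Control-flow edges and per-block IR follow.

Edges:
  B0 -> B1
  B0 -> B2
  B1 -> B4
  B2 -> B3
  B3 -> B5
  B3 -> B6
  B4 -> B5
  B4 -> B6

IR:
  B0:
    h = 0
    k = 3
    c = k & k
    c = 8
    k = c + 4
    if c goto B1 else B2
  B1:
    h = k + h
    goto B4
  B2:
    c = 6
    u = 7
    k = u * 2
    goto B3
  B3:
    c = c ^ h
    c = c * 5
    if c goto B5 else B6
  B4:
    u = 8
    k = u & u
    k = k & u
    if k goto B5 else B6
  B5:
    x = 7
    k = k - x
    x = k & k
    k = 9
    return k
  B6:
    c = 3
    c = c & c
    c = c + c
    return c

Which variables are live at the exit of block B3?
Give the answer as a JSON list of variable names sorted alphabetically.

Answer: ["k"]

Working:
def/use:
  B0 def {c,h,k} use ∅
  B1 def {h} use {h,k}
  B2 def {c,k,u} use ∅
  B3 def {c} use {c,h}
  B4 def {k,u} use ∅
  B5 def {k,x} use {k}
  B6 def {c} use ∅

Liveness:
  B0 li=∅ lo={h,k}
  B1 li={h,k} lo=∅
  B2 li={h} lo={c,h,k}
  B3 li={c,h,k} lo={k}
  B4 li=∅ lo={k}
  B5 li={k} lo=∅
  B6 li=∅ lo=∅

live-out(B3) = ["k"]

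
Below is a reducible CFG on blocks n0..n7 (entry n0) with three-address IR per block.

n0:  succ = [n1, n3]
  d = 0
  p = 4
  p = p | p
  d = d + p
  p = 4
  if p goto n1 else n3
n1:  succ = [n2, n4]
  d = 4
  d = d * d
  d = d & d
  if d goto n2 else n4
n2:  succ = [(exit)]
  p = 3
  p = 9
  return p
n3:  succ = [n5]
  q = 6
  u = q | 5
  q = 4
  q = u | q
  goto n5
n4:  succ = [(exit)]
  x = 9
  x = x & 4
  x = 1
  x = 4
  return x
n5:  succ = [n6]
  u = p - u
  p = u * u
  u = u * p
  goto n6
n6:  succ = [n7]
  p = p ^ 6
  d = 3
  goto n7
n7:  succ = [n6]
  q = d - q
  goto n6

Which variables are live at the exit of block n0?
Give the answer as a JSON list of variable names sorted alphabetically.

Answer: ["p"]

Derivation:
Block summaries:
  n0: def={d,p} ue=∅
  n1: def={d} ue=∅
  n2: def={p} ue=∅
  n3: def={q,u} ue=∅
  n4: def={x} ue=∅
  n5: def={p,u} ue={p,u}
  n6: def={d,p} ue={p}
  n7: def={q} ue={d,q}

Live sets:
  n0: in=∅ out={p}
  n1: in=∅ out=∅
  n2: in=∅ out=∅
  n3: in={p} out={p,q,u}
  n4: in=∅ out=∅
  n5: in={p,q,u} out={p,q}
  n6: in={p,q} out={d,p,q}
  n7: in={d,p,q} out={p,q}

live-out(n0) = ["p"]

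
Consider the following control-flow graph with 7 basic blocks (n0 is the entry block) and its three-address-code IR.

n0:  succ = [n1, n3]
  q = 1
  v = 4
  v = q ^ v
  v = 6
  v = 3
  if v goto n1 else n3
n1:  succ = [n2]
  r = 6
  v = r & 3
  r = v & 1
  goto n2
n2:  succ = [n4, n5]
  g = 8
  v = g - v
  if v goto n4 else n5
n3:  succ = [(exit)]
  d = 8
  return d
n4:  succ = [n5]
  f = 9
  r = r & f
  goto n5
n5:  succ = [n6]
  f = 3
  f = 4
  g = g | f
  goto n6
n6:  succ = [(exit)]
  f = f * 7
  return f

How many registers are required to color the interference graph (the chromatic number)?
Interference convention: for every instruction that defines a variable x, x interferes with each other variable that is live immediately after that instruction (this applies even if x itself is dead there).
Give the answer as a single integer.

Answer: 3

Working:
Block summaries:
  n0: {q,v} / ∅
  n1: {r,v} / ∅
  n2: {g,v} / {v}
  n3: {d} / ∅
  n4: {f,r} / {r}
  n5: {f,g} / {g}
  n6: {f} / {f}

Backward fixpoint:
  live n0: ∅→∅
  live n1: ∅→{r,v}
  live n2: {r,v}→{g,r}
  live n3: ∅→∅
  live n4: {g,r}→{g}
  live n5: {g}→{f}
  live n6: {f}→∅

Conflict graph:
  d↔∅
  f↔{g,r}
  g↔{f,r,v}
  q↔{v}
  r↔{f,g,v}
  v↔{g,q,r}

Registers:
  lower bound: {f,g,r} mutually conflict ⇒ χ ≥ 3
  3-colouring: c0={d,g,q}  c1={r}  c2={f,v}
  χ = 3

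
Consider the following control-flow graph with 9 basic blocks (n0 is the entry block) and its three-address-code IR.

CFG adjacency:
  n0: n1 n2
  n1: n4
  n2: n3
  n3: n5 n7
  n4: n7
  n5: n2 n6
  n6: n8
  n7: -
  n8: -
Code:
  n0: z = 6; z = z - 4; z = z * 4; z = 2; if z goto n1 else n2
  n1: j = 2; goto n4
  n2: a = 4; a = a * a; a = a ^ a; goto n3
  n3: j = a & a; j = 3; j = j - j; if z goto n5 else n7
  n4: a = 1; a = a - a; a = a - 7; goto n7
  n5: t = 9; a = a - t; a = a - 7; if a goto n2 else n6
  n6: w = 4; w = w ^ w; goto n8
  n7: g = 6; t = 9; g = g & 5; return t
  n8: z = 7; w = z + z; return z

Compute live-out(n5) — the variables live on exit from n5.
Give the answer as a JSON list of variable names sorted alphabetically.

Answer: ["z"]

Analysis:
Per-block:
  n0: def={z} ue=∅
  n1: def={j} ue=∅
  n2: def={a} ue=∅
  n3: def={j} ue={a,z}
  n4: def={a} ue=∅
  n5: def={a,t} ue={a}
  n6: def={w} ue=∅
  n7: def={g,t} ue=∅
  n8: def={w,z} ue=∅

Backward fixpoint:
  n0: in=∅ out={z}
  n1: in=∅ out=∅
  n2: in={z} out={a,z}
  n3: in={a,z} out={a,z}
  n4: in=∅ out=∅
  n5: in={a,z} out={z}
  n6: in=∅ out=∅
  n7: in=∅ out=∅
  n8: in=∅ out=∅

live-out(n5) = ["z"]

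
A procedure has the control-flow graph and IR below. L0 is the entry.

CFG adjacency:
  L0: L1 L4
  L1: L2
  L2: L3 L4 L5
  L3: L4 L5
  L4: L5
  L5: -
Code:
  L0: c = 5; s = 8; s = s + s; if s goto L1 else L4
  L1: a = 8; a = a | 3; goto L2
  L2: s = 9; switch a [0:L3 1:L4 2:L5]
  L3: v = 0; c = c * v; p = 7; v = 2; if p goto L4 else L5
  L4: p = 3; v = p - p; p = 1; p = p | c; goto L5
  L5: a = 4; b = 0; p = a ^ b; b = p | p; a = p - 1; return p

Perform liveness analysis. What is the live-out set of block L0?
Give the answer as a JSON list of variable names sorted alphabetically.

Per-block:
  L0: {c,s} / ∅
  L1: {a} / ∅
  L2: {s} / {a}
  L3: {c,p,v} / {c}
  L4: {p,v} / {c}
  L5: {a,b,p} / ∅

Backward fixpoint:
  live L0: ∅→{c}
  live L1: {c}→{a,c}
  live L2: {a,c}→{c}
  live L3: {c}→{c}
  live L4: {c}→∅
  live L5: ∅→∅

live-out(L0) = ["c"]

Answer: ["c"]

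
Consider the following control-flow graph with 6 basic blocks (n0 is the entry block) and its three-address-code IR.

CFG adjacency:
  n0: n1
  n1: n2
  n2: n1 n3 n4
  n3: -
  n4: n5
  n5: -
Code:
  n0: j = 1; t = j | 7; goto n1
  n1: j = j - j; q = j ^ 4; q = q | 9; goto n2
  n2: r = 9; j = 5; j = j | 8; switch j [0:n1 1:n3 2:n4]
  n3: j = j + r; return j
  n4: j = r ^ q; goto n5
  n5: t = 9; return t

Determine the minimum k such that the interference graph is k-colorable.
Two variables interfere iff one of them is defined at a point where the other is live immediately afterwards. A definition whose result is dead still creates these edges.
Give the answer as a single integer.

Per-block:
  n0: {j,t} / ∅
  n1: {j,q} / {j}
  n2: {j,r} / ∅
  n3: {j} / {j,r}
  n4: {j} / {q,r}
  n5: {t} / ∅

Liveness:
  n0 li=∅ lo={j}
  n1 li={j} lo={q}
  n2 li={q} lo={j,q,r}
  n3 li={j,r} lo=∅
  n4 li={q,r} lo=∅
  n5 li=∅ lo=∅

Conflict graph:
  j↔{q,r,t}
  q↔{j,r}
  r↔{j,q}
  t↔{j}

Registers:
  lower bound: {j,q,r} mutually conflict ⇒ χ ≥ 3
  3-colouring: R0={j}  R1={q,t}  R2={r}
  χ = 3

Answer: 3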